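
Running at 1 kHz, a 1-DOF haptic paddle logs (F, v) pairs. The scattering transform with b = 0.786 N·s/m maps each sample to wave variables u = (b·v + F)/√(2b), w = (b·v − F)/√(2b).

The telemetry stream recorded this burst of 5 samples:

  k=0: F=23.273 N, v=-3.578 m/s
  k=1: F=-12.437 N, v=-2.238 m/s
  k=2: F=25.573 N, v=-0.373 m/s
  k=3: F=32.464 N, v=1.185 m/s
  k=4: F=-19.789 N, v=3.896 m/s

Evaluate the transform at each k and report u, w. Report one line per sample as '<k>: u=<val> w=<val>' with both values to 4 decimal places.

0: u=16.3190 w=-20.8051
1: u=-11.3225 w=8.5165
2: u=20.1627 w=-20.6303
3: u=26.6355 w=-25.1497
4: u=-13.3409 w=18.2257

k=0: b·v=0.786×(-3.578)=-2.8123; √(2b)=1.2538; u=(-2.8123+23.273)/1.2538=16.3190, w=(-2.8123−23.273)/1.2538=-20.8051
k=1: b·v=0.786×(-2.238)=-1.7591; √(2b)=1.2538; u=(-1.7591+(-12.437))/1.2538=-11.3225, w=(-1.7591−(-12.437))/1.2538=8.5165
k=2: b·v=0.786×(-0.373)=-0.2932; √(2b)=1.2538; u=(-0.2932+25.573)/1.2538=20.1627, w=(-0.2932−25.573)/1.2538=-20.6303
k=3: b·v=0.786×1.185=0.9314; √(2b)=1.2538; u=(0.9314+32.464)/1.2538=26.6355, w=(0.9314−32.464)/1.2538=-25.1497
k=4: b·v=0.786×3.896=3.0623; √(2b)=1.2538; u=(3.0623+(-19.789))/1.2538=-13.3409, w=(3.0623−(-19.789))/1.2538=18.2257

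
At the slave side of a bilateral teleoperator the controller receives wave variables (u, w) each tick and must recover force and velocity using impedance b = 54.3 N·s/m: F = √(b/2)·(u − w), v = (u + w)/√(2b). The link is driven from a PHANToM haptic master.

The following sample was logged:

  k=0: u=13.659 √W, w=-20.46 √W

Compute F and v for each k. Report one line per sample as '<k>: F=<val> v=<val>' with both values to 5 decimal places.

0: F=177.77931 v=-0.65262

k=0: u−w=34.11900, u+w=-6.80100; √(b/2)=5.21057, √(2b)=10.42113; F=5.21057×34.119=177.77931, v=-6.80100/10.42113=-0.65262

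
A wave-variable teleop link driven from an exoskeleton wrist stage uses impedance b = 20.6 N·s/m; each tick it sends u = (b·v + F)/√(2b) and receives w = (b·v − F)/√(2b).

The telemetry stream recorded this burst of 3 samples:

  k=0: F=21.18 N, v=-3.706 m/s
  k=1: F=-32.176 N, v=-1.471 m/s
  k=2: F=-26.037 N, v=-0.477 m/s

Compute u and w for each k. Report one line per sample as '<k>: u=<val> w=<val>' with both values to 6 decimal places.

k=0: b·v=20.6×(-3.706)=-76.343600; √(2b)=6.418723; u=(-76.343600+21.18)/6.418723=-8.594171, w=(-76.343600−21.18)/6.418723=-15.193615
k=1: b·v=20.6×(-1.471)=-30.302600; √(2b)=6.418723; u=(-30.302600+(-32.176))/6.418723=-9.733806, w=(-30.302600−(-32.176))/6.418723=0.291865
k=2: b·v=20.6×(-0.477)=-9.826200; √(2b)=6.418723; u=(-9.826200+(-26.037))/6.418723=-5.587280, w=(-9.826200−(-26.037))/6.418723=2.525549

0: u=-8.594171 w=-15.193615
1: u=-9.733806 w=0.291865
2: u=-5.587280 w=2.525549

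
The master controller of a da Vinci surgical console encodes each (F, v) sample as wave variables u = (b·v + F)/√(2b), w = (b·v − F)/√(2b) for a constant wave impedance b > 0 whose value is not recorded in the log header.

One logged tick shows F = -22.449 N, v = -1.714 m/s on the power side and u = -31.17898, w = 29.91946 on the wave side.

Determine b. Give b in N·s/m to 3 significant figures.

b = 0.27 N·s/m

u + w = -1.2595;  u + w = √(2b)·v, so √(2b) = -1.2595/(-1.714) = 0.7348.
b = (√(2b))²/2 = 0.5400/2 = 0.2700.
(Check via u − w = 2F/√(2b): u − w = -61.0984, 2F/√(2b) = -61.0988.)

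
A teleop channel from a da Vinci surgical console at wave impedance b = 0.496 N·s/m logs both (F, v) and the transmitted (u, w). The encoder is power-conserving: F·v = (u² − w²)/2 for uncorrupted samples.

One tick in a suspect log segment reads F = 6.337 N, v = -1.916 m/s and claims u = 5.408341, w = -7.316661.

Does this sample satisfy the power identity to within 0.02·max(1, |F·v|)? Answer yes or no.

yes

F·v = 6.337×(-1.916) = -12.141692 W.
(u² − w²)/2 = (29.250152 − 53.533528)/2 = -12.141688 W.
|Δ| = 0.000004;  2% of max(1, |F·v|) = 0.242834.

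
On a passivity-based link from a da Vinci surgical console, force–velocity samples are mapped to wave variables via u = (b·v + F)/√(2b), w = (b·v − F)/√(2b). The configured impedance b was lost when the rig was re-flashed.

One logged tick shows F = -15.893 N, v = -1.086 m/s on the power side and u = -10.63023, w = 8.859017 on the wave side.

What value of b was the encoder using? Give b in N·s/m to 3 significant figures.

b = 1.33 N·s/m

u + w = -1.771213;  u + w = √(2b)·v, so √(2b) = -1.771213/(-1.086) = 1.630951.
b = (√(2b))²/2 = 2.660002/2 = 1.330001.
(Check via u − w = 2F/√(2b): u − w = -19.489247, 2F/√(2b) = -19.489240.)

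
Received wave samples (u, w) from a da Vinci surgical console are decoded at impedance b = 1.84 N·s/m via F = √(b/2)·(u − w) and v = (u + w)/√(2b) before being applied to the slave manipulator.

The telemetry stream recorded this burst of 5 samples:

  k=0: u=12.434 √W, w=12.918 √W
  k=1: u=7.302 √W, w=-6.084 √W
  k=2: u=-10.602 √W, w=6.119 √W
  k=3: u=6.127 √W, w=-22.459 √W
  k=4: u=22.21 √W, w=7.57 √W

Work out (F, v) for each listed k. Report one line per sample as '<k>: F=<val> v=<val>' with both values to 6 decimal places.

0: F=-0.464236 v=13.215644
1: F=12.839400 v=0.634926
2: F=-16.038220 v=-2.336925
3: F=27.418728 v=-8.513644
4: F=14.042195 v=15.523898

k=0: u−w=-0.484000, u+w=25.352000; √(b/2)=0.959166, √(2b)=1.918333; F=0.959166×(-0.484)=-0.464236, v=25.352000/1.918333=13.215644
k=1: u−w=13.386000, u+w=1.218000; √(b/2)=0.959166, √(2b)=1.918333; F=0.959166×13.386=12.839400, v=1.218000/1.918333=0.634926
k=2: u−w=-16.721000, u+w=-4.483000; √(b/2)=0.959166, √(2b)=1.918333; F=0.959166×(-16.721)=-16.038220, v=-4.483000/1.918333=-2.336925
k=3: u−w=28.586000, u+w=-16.332000; √(b/2)=0.959166, √(2b)=1.918333; F=0.959166×28.586=27.418728, v=-16.332000/1.918333=-8.513644
k=4: u−w=14.640000, u+w=29.780000; √(b/2)=0.959166, √(2b)=1.918333; F=0.959166×14.64=14.042195, v=29.780000/1.918333=15.523898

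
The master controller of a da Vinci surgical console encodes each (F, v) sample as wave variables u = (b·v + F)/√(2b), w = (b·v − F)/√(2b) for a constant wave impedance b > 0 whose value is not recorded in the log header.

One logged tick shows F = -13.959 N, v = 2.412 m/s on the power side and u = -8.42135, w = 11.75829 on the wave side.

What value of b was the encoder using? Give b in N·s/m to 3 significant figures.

b = 0.957 N·s/m

u + w = 3.3369;  u + w = √(2b)·v, so √(2b) = 3.3369/2.412 = 1.3835.
b = (√(2b))²/2 = 1.9140/2 = 0.9570.
(Check via u − w = 2F/√(2b): u − w = -20.1796, 2F/√(2b) = -20.1796.)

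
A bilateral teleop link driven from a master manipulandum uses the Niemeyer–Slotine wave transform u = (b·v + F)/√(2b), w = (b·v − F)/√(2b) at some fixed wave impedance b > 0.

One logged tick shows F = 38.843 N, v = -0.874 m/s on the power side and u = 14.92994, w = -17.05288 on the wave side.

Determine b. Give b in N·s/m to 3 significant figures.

u + w = -2.12294;  u + w = √(2b)·v, so √(2b) = -2.12294/(-0.874) = 2.42899.
b = (√(2b))²/2 = 5.90001/2 = 2.95000.
(Check via u − w = 2F/√(2b): u − w = 31.98282, 2F/√(2b) = 31.98280.)

b = 2.95 N·s/m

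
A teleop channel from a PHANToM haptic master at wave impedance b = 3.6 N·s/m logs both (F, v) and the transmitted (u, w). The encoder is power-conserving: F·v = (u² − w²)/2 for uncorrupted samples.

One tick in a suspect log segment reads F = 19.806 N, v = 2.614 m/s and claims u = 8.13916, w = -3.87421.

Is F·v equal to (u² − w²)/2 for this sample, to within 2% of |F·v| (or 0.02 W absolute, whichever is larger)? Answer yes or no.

F·v = 19.806×2.614 = 51.77288 W.
(u² − w²)/2 = (66.24593 − 15.00950)/2 = 25.61821 W.
|Δ| = 26.15467;  2% of max(1, |F·v|) = 1.03546.

no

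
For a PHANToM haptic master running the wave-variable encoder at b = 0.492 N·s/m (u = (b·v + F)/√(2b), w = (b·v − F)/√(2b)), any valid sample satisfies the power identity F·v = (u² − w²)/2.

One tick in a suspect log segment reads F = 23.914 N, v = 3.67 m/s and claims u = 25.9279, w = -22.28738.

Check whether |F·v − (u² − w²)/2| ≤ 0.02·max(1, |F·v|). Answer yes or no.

yes

F·v = 23.914×3.67 = 87.76438 W.
(u² − w²)/2 = (672.25600 − 496.72731)/2 = 87.76435 W.
|Δ| = 0.00003;  2% of max(1, |F·v|) = 1.75529.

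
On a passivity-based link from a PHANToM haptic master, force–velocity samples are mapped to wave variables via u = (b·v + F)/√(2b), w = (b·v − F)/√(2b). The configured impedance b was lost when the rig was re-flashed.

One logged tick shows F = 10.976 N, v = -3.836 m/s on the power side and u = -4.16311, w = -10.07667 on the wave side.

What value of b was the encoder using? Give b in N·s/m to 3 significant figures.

u + w = -14.2398;  u + w = √(2b)·v, so √(2b) = -14.2398/(-3.836) = 3.7121.
b = (√(2b))²/2 = 13.7800/2 = 6.8900.
(Check via u − w = 2F/√(2b): u − w = 5.9136, 2F/√(2b) = 5.9136.)

b = 6.89 N·s/m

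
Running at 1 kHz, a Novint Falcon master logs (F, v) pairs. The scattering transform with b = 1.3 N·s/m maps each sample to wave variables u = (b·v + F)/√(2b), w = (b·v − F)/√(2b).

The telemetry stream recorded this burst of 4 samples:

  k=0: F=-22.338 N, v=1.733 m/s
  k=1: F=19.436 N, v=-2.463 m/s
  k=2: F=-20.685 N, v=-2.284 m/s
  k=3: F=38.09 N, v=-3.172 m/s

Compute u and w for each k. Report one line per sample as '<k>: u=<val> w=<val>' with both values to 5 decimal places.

0: u=-12.45625 w=15.25063
1: u=10.06796 w=-14.03943
2: u=-14.66971 w=10.98687
3: u=21.06507 w=-26.17976

k=0: b·v=1.3×1.733=2.25290; √(2b)=1.61245; u=(2.25290+(-22.338))/1.61245=-12.45625, w=(2.25290−(-22.338))/1.61245=15.25063
k=1: b·v=1.3×(-2.463)=-3.20190; √(2b)=1.61245; u=(-3.20190+19.436)/1.61245=10.06796, w=(-3.20190−19.436)/1.61245=-14.03943
k=2: b·v=1.3×(-2.284)=-2.96920; √(2b)=1.61245; u=(-2.96920+(-20.685))/1.61245=-14.66971, w=(-2.96920−(-20.685))/1.61245=10.98687
k=3: b·v=1.3×(-3.172)=-4.12360; √(2b)=1.61245; u=(-4.12360+38.09)/1.61245=21.06507, w=(-4.12360−38.09)/1.61245=-26.17976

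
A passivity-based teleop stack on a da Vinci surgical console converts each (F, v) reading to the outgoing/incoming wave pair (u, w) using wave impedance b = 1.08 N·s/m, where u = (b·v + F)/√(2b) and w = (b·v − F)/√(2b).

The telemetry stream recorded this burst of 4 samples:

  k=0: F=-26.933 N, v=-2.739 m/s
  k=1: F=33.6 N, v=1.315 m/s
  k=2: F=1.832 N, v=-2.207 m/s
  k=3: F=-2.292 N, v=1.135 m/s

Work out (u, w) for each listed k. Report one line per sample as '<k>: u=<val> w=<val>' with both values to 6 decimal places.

0: u=-20.338331 w=16.312840
1: u=23.828228 w=-21.895581
2: u=-0.375289 w=-2.868325
3: u=-0.725457 w=2.393560

k=0: b·v=1.08×(-2.739)=-2.958120; √(2b)=1.469694; u=(-2.958120+(-26.933))/1.469694=-20.338331, w=(-2.958120−(-26.933))/1.469694=16.312840
k=1: b·v=1.08×1.315=1.420200; √(2b)=1.469694; u=(1.420200+33.6)/1.469694=23.828228, w=(1.420200−33.6)/1.469694=-21.895581
k=2: b·v=1.08×(-2.207)=-2.383560; √(2b)=1.469694; u=(-2.383560+1.832)/1.469694=-0.375289, w=(-2.383560−1.832)/1.469694=-2.868325
k=3: b·v=1.08×1.135=1.225800; √(2b)=1.469694; u=(1.225800+(-2.292))/1.469694=-0.725457, w=(1.225800−(-2.292))/1.469694=2.393560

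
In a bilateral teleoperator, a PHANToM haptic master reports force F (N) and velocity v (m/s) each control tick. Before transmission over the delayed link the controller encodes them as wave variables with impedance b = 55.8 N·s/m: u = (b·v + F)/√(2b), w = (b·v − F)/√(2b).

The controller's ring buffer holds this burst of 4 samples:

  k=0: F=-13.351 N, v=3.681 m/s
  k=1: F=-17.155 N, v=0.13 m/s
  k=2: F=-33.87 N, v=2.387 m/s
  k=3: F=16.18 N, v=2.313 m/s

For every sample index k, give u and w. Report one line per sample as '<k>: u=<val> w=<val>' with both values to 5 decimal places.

0: u=18.17940 w=20.70702
1: u=-0.93723 w=2.31056
2: u=9.40210 w=15.81439
3: u=13.74897 w=10.68577

k=0: b·v=55.8×3.681=205.39980; √(2b)=10.56409; u=(205.39980+(-13.351))/10.56409=18.17940, w=(205.39980−(-13.351))/10.56409=20.70702
k=1: b·v=55.8×0.13=7.25400; √(2b)=10.56409; u=(7.25400+(-17.155))/10.56409=-0.93723, w=(7.25400−(-17.155))/10.56409=2.31056
k=2: b·v=55.8×2.387=133.19460; √(2b)=10.56409; u=(133.19460+(-33.87))/10.56409=9.40210, w=(133.19460−(-33.87))/10.56409=15.81439
k=3: b·v=55.8×2.313=129.06540; √(2b)=10.56409; u=(129.06540+16.18)/10.56409=13.74897, w=(129.06540−16.18)/10.56409=10.68577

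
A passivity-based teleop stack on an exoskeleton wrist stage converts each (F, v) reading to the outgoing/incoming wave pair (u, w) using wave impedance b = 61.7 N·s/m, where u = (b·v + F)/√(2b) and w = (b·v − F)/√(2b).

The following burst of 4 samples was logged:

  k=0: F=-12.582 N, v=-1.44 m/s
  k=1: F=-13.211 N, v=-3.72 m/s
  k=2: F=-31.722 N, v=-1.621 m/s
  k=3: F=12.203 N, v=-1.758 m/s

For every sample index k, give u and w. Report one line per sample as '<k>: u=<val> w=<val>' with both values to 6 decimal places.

k=0: b·v=61.7×(-1.44)=-88.848000; √(2b)=11.108555; u=(-88.848000+(-12.582))/11.108555=-9.130800, w=(-88.848000−(-12.582))/11.108555=-6.865519
k=1: b·v=61.7×(-3.72)=-229.524000; √(2b)=11.108555; u=(-229.524000+(-13.211))/11.108555=-21.851176, w=(-229.524000−(-13.211))/11.108555=-19.472649
k=2: b·v=61.7×(-1.621)=-100.015700; √(2b)=11.108555; u=(-100.015700+(-31.722))/11.108555=-11.859121, w=(-100.015700−(-31.722))/11.108555=-6.147847
k=3: b·v=61.7×(-1.758)=-108.468600; √(2b)=11.108555; u=(-108.468600+12.203)/11.108555=-8.665897, w=(-108.468600−12.203)/11.108555=-10.862943

0: u=-9.130800 w=-6.865519
1: u=-21.851176 w=-19.472649
2: u=-11.859121 w=-6.147847
3: u=-8.665897 w=-10.862943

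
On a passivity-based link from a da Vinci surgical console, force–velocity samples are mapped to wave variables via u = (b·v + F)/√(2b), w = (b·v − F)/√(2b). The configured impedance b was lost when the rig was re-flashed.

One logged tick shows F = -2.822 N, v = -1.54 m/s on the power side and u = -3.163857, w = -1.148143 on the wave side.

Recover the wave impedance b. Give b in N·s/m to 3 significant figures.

b = 3.92 N·s/m

u + w = -4.312000;  u + w = √(2b)·v, so √(2b) = -4.312000/(-1.54) = 2.800000.
b = (√(2b))²/2 = 7.840000/2 = 3.920000.
(Check via u − w = 2F/√(2b): u − w = -2.015714, 2F/√(2b) = -2.015714.)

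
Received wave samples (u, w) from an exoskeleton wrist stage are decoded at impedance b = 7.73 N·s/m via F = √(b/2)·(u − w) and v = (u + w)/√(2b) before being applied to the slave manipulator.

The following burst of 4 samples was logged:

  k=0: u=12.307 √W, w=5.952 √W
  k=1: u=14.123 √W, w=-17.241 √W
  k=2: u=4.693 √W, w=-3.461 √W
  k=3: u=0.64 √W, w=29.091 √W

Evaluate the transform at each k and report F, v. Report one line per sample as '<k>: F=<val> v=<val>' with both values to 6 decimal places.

k=0: u−w=6.355000, u+w=18.259000; √(b/2)=1.965960, √(2b)=3.931921; F=1.965960×6.355=12.493678, v=18.259000/3.931921=4.643786
k=1: u−w=31.364000, u+w=-3.118000; √(b/2)=1.965960, √(2b)=3.931921; F=1.965960×31.364=61.660380, v=-3.118000/3.931921=-0.792997
k=2: u−w=8.154000, u+w=1.232000; √(b/2)=1.965960, √(2b)=3.931921; F=1.965960×8.154=16.030440, v=1.232000/3.931921=0.313333
k=3: u−w=-28.451000, u+w=29.731000; √(b/2)=1.965960, √(2b)=3.931921; F=1.965960×(-28.451)=-55.933537, v=29.731000/3.931921=7.561445

0: F=12.493678 v=4.643786
1: F=61.660380 v=-0.792997
2: F=16.030440 v=0.313333
3: F=-55.933537 v=7.561445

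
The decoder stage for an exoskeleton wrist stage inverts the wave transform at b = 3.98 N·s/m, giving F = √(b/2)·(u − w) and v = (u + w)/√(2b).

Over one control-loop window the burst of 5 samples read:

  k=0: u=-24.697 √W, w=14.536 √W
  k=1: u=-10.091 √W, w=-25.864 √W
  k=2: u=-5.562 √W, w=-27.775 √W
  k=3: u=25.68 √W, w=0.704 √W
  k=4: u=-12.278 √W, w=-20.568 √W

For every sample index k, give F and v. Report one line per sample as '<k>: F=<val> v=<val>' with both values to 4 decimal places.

k=0: u−w=-39.2330, u+w=-10.1610; √(b/2)=1.4107, √(2b)=2.8213; F=1.4107×(-39.233)=-55.3450, v=-10.1610/2.8213=-3.6015
k=1: u−w=15.7730, u+w=-35.9550; √(b/2)=1.4107, √(2b)=2.8213; F=1.4107×15.773=22.2506, v=-35.9550/2.8213=-12.7439
k=2: u−w=22.2130, u+w=-33.3370; √(b/2)=1.4107, √(2b)=2.8213; F=1.4107×22.213=31.3353, v=-33.3370/2.8213=-11.8160
k=3: u−w=24.9760, u+w=26.3840; √(b/2)=1.4107, √(2b)=2.8213; F=1.4107×24.976=35.2330, v=26.3840/2.8213=9.3516
k=4: u−w=8.2900, u+w=-32.8460; √(b/2)=1.4107, √(2b)=2.8213; F=1.4107×8.29=11.6945, v=-32.8460/2.8213=-11.6420

0: F=-55.3450 v=-3.6015
1: F=22.2506 v=-12.7439
2: F=31.3353 v=-11.8160
3: F=35.2330 v=9.3516
4: F=11.6945 v=-11.6420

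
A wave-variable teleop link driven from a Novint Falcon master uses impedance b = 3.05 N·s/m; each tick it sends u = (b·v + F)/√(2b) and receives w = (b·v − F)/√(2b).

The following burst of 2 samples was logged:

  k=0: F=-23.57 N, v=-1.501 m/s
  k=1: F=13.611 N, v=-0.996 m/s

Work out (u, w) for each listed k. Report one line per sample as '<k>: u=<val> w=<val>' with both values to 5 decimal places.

0: u=-11.39681 w=7.68962
1: u=4.28096 w=-6.74090

k=0: b·v=3.05×(-1.501)=-4.57805; √(2b)=2.46982; u=(-4.57805+(-23.57))/2.46982=-11.39681, w=(-4.57805−(-23.57))/2.46982=7.68962
k=1: b·v=3.05×(-0.996)=-3.03780; √(2b)=2.46982; u=(-3.03780+13.611)/2.46982=4.28096, w=(-3.03780−13.611)/2.46982=-6.74090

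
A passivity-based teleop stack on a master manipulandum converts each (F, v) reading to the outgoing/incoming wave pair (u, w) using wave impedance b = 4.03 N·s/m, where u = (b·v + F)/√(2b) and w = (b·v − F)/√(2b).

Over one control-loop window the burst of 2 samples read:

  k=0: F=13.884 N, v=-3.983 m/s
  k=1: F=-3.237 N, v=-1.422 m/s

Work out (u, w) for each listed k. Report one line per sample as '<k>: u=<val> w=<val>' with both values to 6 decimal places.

0: u=-0.763466 w=-10.544327
1: u=-3.158724 w=-0.878354

k=0: b·v=4.03×(-3.983)=-16.051490; √(2b)=2.839014; u=(-16.051490+13.884)/2.839014=-0.763466, w=(-16.051490−13.884)/2.839014=-10.544327
k=1: b·v=4.03×(-1.422)=-5.730660; √(2b)=2.839014; u=(-5.730660+(-3.237))/2.839014=-3.158724, w=(-5.730660−(-3.237))/2.839014=-0.878354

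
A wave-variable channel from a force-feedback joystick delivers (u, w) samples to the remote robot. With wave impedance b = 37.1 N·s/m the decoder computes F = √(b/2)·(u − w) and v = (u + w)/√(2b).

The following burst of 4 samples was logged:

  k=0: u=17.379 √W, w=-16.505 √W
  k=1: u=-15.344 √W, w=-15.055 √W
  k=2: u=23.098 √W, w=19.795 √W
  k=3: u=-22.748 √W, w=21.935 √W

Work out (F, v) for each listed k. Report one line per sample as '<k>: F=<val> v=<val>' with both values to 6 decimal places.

0: F=145.937409 v=0.101463
1: F=-1.244715 v=-3.529046
2: F=14.225926 v=4.979485
3: F=-192.448389 v=-0.094382

k=0: u−w=33.884000, u+w=0.874000; √(b/2)=4.306971, √(2b)=8.613942; F=4.306971×33.884=145.937409, v=0.874000/8.613942=0.101463
k=1: u−w=-0.289000, u+w=-30.399000; √(b/2)=4.306971, √(2b)=8.613942; F=4.306971×(-0.289)=-1.244715, v=-30.399000/8.613942=-3.529046
k=2: u−w=3.303000, u+w=42.893000; √(b/2)=4.306971, √(2b)=8.613942; F=4.306971×3.303=14.225926, v=42.893000/8.613942=4.979485
k=3: u−w=-44.683000, u+w=-0.813000; √(b/2)=4.306971, √(2b)=8.613942; F=4.306971×(-44.683)=-192.448389, v=-0.813000/8.613942=-0.094382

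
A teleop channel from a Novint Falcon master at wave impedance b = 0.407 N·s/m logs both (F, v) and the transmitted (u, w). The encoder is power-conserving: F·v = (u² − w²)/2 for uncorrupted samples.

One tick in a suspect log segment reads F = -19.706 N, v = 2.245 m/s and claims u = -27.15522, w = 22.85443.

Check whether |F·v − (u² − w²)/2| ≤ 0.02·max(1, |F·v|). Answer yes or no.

no

F·v = (-19.706)×2.245 = -44.2400 W.
(u² − w²)/2 = (737.4060 − 522.3250)/2 = 107.5405 W.
|Δ| = 151.7805;  2% of max(1, |F·v|) = 0.8848.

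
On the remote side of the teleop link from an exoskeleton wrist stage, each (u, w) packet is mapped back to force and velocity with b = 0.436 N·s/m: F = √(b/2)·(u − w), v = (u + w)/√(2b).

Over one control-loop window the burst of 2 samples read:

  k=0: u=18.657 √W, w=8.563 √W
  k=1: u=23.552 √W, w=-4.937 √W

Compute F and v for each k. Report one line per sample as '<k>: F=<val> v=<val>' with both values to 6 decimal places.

0: F=4.712936 v=29.149417
1: F=13.301648 v=19.934475

k=0: u−w=10.094000, u+w=27.220000; √(b/2)=0.466905, √(2b)=0.933809; F=0.466905×10.094=4.712936, v=27.220000/0.933809=29.149417
k=1: u−w=28.489000, u+w=18.615000; √(b/2)=0.466905, √(2b)=0.933809; F=0.466905×28.489=13.301648, v=18.615000/0.933809=19.934475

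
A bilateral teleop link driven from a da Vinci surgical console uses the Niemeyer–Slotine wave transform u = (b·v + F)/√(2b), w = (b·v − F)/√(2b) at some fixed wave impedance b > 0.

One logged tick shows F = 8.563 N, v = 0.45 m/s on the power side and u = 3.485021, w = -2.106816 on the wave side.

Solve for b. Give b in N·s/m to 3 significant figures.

u + w = 1.378205;  u + w = √(2b)·v, so √(2b) = 1.378205/0.45 = 3.062678.
b = (√(2b))²/2 = 9.379995/2 = 4.689998.
(Check via u − w = 2F/√(2b): u − w = 5.591837, 2F/√(2b) = 5.591839.)

b = 4.69 N·s/m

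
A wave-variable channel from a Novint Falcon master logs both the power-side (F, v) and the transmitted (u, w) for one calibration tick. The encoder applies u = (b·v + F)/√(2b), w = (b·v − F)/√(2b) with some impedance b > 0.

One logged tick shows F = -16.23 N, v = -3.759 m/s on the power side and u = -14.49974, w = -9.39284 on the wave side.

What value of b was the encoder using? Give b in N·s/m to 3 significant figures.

b = 20.2 N·s/m

u + w = -23.8926;  u + w = √(2b)·v, so √(2b) = -23.8926/(-3.759) = 6.3561.
b = (√(2b))²/2 = 40.4000/2 = 20.2000.
(Check via u − w = 2F/√(2b): u − w = -5.1069, 2F/√(2b) = -5.1069.)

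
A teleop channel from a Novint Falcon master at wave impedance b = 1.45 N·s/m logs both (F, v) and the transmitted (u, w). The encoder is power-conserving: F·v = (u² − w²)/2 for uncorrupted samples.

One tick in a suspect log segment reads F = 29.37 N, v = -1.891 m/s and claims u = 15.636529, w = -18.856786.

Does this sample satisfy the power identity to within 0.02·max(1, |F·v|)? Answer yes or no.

F·v = 29.37×(-1.891) = -55.538670 W.
(u² − w²)/2 = (244.501039 − 355.578378)/2 = -55.538670 W.
|Δ| = 0.000000;  2% of max(1, |F·v|) = 1.110773.

yes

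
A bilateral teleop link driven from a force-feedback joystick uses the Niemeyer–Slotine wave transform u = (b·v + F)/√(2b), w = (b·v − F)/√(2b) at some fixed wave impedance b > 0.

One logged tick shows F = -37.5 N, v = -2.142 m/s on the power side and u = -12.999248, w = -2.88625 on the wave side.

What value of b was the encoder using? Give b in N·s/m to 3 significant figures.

u + w = -15.885498;  u + w = √(2b)·v, so √(2b) = -15.885498/(-2.142) = 7.416199.
b = (√(2b))²/2 = 55.000006/2 = 27.500003.
(Check via u − w = 2F/√(2b): u − w = -10.112998, 2F/√(2b) = -10.112997.)

b = 27.5 N·s/m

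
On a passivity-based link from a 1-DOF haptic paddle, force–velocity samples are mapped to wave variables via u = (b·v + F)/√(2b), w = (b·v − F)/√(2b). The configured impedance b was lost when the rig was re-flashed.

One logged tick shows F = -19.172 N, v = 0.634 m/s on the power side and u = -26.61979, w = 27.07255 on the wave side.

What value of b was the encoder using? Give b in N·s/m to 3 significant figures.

u + w = 0.4528;  u + w = √(2b)·v, so √(2b) = 0.4528/0.634 = 0.7141.
b = (√(2b))²/2 = 0.5100/2 = 0.2550.
(Check via u − w = 2F/√(2b): u − w = -53.6923, 2F/√(2b) = -53.6931.)

b = 0.255 N·s/m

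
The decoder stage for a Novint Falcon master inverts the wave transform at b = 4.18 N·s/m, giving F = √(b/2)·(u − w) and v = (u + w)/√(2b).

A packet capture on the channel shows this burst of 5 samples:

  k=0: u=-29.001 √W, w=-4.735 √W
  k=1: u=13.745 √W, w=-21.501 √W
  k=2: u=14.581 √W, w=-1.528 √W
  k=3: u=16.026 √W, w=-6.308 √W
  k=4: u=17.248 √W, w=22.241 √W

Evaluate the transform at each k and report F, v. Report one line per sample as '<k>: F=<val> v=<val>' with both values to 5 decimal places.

k=0: u−w=-24.26600, u+w=-33.73600; √(b/2)=1.44568, √(2b)=2.89137; F=1.44568×(-24.266)=-35.08095, v=-33.73600/2.89137=-11.66784
k=1: u−w=35.24600, u+w=-7.75600; √(b/2)=1.44568, √(2b)=2.89137; F=1.44568×35.246=50.95455, v=-7.75600/2.89137=-2.68247
k=2: u−w=16.10900, u+w=13.05300; √(b/2)=1.44568, √(2b)=2.89137; F=1.44568×16.109=23.28851, v=13.05300/2.89137=4.51447
k=3: u−w=22.33400, u+w=9.71800; √(b/2)=1.44568, √(2b)=2.89137; F=1.44568×22.334=32.28789, v=9.71800/2.89137=3.36104
k=4: u−w=-4.99300, u+w=39.48900; √(b/2)=1.44568, √(2b)=2.89137; F=1.44568×(-4.993)=-7.21830, v=39.48900/2.89137=13.65756

0: F=-35.08095 v=-11.66784
1: F=50.95455 v=-2.68247
2: F=23.28851 v=4.51447
3: F=32.28789 v=3.36104
4: F=-7.21830 v=13.65756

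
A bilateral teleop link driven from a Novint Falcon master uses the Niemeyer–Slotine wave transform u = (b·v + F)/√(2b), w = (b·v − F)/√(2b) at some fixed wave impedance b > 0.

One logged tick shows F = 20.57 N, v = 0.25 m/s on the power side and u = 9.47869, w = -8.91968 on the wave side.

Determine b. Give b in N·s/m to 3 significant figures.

b = 2.5 N·s/m

u + w = 0.5590;  u + w = √(2b)·v, so √(2b) = 0.5590/0.25 = 2.2360.
b = (√(2b))²/2 = 4.9999/2 = 2.4999.
(Check via u − w = 2F/√(2b): u − w = 18.3984, 2F/√(2b) = 18.3986.)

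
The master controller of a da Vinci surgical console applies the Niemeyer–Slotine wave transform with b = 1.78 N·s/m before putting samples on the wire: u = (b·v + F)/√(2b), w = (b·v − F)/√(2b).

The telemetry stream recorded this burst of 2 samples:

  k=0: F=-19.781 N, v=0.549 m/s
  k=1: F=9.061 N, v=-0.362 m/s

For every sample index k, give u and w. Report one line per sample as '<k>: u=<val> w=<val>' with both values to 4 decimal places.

k=0: b·v=1.78×0.549=0.9772; √(2b)=1.8868; u=(0.9772+(-19.781))/1.8868=-9.9660, w=(0.9772−(-19.781))/1.8868=11.0018
k=1: b·v=1.78×(-0.362)=-0.6444; √(2b)=1.8868; u=(-0.6444+9.061)/1.8868=4.4608, w=(-0.6444−9.061)/1.8868=-5.1438

0: u=-9.9660 w=11.0018
1: u=4.4608 w=-5.1438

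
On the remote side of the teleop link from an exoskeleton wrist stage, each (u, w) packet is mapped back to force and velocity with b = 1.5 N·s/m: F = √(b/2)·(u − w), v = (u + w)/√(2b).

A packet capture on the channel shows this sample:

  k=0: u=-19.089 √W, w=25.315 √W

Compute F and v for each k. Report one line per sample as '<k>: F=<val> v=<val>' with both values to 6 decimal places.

0: F=-38.454992 v=3.594583

k=0: u−w=-44.404000, u+w=6.226000; √(b/2)=0.866025, √(2b)=1.732051; F=0.866025×(-44.404)=-38.454992, v=6.226000/1.732051=3.594583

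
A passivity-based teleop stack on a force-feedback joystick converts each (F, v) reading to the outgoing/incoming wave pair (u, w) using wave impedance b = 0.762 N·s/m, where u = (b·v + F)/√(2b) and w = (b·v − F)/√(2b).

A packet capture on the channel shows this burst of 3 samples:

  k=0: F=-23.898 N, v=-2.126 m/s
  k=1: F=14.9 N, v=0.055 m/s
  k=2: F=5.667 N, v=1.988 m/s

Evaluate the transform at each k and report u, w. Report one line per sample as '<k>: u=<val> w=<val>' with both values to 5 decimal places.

0: u=-20.67066 w=18.04611
1: u=12.10357 w=-12.03568
2: u=5.81760 w=-3.36341

k=0: b·v=0.762×(-2.126)=-1.62001; √(2b)=1.23450; u=(-1.62001+(-23.898))/1.23450=-20.67066, w=(-1.62001−(-23.898))/1.23450=18.04611
k=1: b·v=0.762×0.055=0.04191; √(2b)=1.23450; u=(0.04191+14.9)/1.23450=12.10357, w=(0.04191−14.9)/1.23450=-12.03568
k=2: b·v=0.762×1.988=1.51486; √(2b)=1.23450; u=(1.51486+5.667)/1.23450=5.81760, w=(1.51486−5.667)/1.23450=-3.36341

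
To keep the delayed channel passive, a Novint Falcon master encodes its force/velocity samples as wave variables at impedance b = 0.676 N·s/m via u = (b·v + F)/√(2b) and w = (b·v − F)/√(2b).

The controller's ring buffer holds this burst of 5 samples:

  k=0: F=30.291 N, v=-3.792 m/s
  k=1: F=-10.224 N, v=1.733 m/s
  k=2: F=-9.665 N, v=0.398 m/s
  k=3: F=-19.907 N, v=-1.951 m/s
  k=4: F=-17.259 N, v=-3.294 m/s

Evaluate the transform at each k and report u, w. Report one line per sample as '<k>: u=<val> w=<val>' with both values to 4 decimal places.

k=0: b·v=0.676×(-3.792)=-2.5634; √(2b)=1.1628; u=(-2.5634+30.291)/1.1628=23.8465, w=(-2.5634−30.291)/1.1628=-28.2556
k=1: b·v=0.676×1.733=1.1715; √(2b)=1.1628; u=(1.1715+(-10.224))/1.1628=-7.7854, w=(1.1715−(-10.224))/1.1628=9.8004
k=2: b·v=0.676×0.398=0.2690; √(2b)=1.1628; u=(0.2690+(-9.665))/1.1628=-8.0808, w=(0.2690−(-9.665))/1.1628=8.5435
k=3: b·v=0.676×(-1.951)=-1.3189; √(2b)=1.1628; u=(-1.3189+(-19.907))/1.1628=-18.2548, w=(-1.3189−(-19.907))/1.1628=15.9863
k=4: b·v=0.676×(-3.294)=-2.2267; √(2b)=1.1628; u=(-2.2267+(-17.259))/1.1628=-16.7582, w=(-2.2267−(-17.259))/1.1628=12.9281

0: u=23.8465 w=-28.2556
1: u=-7.7854 w=9.8004
2: u=-8.0808 w=8.5435
3: u=-18.2548 w=15.9863
4: u=-16.7582 w=12.9281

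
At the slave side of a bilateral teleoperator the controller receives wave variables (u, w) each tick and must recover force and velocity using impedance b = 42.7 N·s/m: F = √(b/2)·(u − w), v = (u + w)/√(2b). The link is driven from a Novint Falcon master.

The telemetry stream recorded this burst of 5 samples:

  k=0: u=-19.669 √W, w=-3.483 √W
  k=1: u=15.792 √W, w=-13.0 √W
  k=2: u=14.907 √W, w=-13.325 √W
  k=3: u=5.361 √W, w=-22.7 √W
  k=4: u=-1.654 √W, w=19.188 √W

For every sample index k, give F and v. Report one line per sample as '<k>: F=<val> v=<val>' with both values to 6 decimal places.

0: F=-74.789129 v=-2.505299
1: F=133.036489 v=0.302125
2: F=130.448949 v=0.171190
3: F=129.658826 v=-1.876269
4: F=-96.302671 v=1.897370

k=0: u−w=-16.186000, u+w=-23.152000; √(b/2)=4.620606, √(2b)=9.241212; F=4.620606×(-16.186)=-74.789129, v=-23.152000/9.241212=-2.505299
k=1: u−w=28.792000, u+w=2.792000; √(b/2)=4.620606, √(2b)=9.241212; F=4.620606×28.792=133.036489, v=2.792000/9.241212=0.302125
k=2: u−w=28.232000, u+w=1.582000; √(b/2)=4.620606, √(2b)=9.241212; F=4.620606×28.232=130.448949, v=1.582000/9.241212=0.171190
k=3: u−w=28.061000, u+w=-17.339000; √(b/2)=4.620606, √(2b)=9.241212; F=4.620606×28.061=129.658826, v=-17.339000/9.241212=-1.876269
k=4: u−w=-20.842000, u+w=17.534000; √(b/2)=4.620606, √(2b)=9.241212; F=4.620606×(-20.842)=-96.302671, v=17.534000/9.241212=1.897370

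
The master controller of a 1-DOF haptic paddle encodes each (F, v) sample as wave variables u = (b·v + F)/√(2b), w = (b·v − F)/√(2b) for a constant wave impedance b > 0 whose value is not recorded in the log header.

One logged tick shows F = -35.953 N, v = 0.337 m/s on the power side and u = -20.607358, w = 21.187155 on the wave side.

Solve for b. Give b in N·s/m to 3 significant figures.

b = 1.48 N·s/m

u + w = 0.579797;  u + w = √(2b)·v, so √(2b) = 0.579797/0.337 = 1.720466.
b = (√(2b))²/2 = 2.960003/2 = 1.480001.
(Check via u − w = 2F/√(2b): u − w = -41.794513, 2F/√(2b) = -41.794494.)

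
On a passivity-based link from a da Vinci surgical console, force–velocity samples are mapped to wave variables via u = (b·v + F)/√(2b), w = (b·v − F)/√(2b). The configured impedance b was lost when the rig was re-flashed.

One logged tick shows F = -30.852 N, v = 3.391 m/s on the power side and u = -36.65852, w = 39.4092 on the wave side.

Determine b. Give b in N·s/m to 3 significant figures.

b = 0.329 N·s/m

u + w = 2.7507;  u + w = √(2b)·v, so √(2b) = 2.7507/3.391 = 0.8112.
b = (√(2b))²/2 = 0.6580/2 = 0.3290.
(Check via u − w = 2F/√(2b): u − w = -76.0677, 2F/√(2b) = -76.0678.)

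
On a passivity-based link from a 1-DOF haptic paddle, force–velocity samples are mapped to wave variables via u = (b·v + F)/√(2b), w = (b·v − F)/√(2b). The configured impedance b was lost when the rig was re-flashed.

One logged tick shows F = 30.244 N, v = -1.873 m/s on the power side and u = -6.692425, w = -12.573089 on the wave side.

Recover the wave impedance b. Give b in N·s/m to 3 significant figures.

u + w = -19.265514;  u + w = √(2b)·v, so √(2b) = -19.265514/(-1.873) = 10.285912.
b = (√(2b))²/2 = 105.799995/2 = 52.899997.
(Check via u − w = 2F/√(2b): u − w = 5.880664, 2F/√(2b) = 5.880664.)

b = 52.9 N·s/m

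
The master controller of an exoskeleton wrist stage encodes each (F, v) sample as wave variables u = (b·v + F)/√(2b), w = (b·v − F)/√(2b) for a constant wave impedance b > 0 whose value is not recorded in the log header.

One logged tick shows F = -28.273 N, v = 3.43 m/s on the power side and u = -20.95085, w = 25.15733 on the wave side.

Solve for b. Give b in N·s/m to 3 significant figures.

u + w = 4.2065;  u + w = √(2b)·v, so √(2b) = 4.2065/3.43 = 1.2264.
b = (√(2b))²/2 = 1.5040/2 = 0.7520.
(Check via u − w = 2F/√(2b): u − w = -46.1082, 2F/√(2b) = -46.1081.)

b = 0.752 N·s/m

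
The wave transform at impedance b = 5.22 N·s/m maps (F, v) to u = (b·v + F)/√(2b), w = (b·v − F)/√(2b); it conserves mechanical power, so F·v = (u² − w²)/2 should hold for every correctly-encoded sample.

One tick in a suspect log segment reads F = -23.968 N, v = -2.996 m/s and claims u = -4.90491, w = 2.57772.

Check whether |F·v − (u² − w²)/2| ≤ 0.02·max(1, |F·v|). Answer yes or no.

no

F·v = (-23.968)×(-2.996) = 71.80813 W.
(u² − w²)/2 = (24.05814 − 6.64464)/2 = 8.70675 W.
|Δ| = 63.10138;  2% of max(1, |F·v|) = 1.43616.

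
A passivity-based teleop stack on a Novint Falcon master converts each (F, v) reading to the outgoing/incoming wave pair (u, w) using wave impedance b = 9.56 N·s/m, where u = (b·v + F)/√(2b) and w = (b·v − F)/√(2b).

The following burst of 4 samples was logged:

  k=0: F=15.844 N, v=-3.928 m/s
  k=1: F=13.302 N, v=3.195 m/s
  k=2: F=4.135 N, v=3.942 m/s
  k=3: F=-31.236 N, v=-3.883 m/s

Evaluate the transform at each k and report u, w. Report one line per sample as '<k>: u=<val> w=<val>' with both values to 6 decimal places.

0: u=-4.964431 w=-12.211308
1: u=10.027393 w=3.943199
2: u=9.564130 w=7.672825
3: u=-15.632992 w=-1.345978

k=0: b·v=9.56×(-3.928)=-37.551680; √(2b)=4.372642; u=(-37.551680+15.844)/4.372642=-4.964431, w=(-37.551680−15.844)/4.372642=-12.211308
k=1: b·v=9.56×3.195=30.544200; √(2b)=4.372642; u=(30.544200+13.302)/4.372642=10.027393, w=(30.544200−13.302)/4.372642=3.943199
k=2: b·v=9.56×3.942=37.685520; √(2b)=4.372642; u=(37.685520+4.135)/4.372642=9.564130, w=(37.685520−4.135)/4.372642=7.672825
k=3: b·v=9.56×(-3.883)=-37.121480; √(2b)=4.372642; u=(-37.121480+(-31.236))/4.372642=-15.632992, w=(-37.121480−(-31.236))/4.372642=-1.345978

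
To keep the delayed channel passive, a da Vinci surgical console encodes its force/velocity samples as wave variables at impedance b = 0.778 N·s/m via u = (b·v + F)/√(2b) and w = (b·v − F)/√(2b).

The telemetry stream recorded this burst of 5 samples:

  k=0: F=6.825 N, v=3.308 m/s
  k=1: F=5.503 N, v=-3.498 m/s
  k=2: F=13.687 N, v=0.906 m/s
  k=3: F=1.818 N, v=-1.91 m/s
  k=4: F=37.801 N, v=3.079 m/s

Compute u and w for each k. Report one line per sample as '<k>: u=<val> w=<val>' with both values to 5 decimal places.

k=0: b·v=0.778×3.308=2.57362; √(2b)=1.24740; u=(2.57362+6.825)/1.24740=7.53459, w=(2.57362−6.825)/1.24740=-3.40820
k=1: b·v=0.778×(-3.498)=-2.72144; √(2b)=1.24740; u=(-2.72144+5.503)/1.24740=2.22989, w=(-2.72144−5.503)/1.24740=-6.59328
k=2: b·v=0.778×0.906=0.70487; √(2b)=1.24740; u=(0.70487+13.687)/1.24740=11.53752, w=(0.70487−13.687)/1.24740=-10.40738
k=3: b·v=0.778×(-1.91)=-1.48598; √(2b)=1.24740; u=(-1.48598+1.818)/1.24740=0.26617, w=(-1.48598−1.818)/1.24740=-2.64870
k=4: b·v=0.778×3.079=2.39546; √(2b)=1.24740; u=(2.39546+37.801)/1.24740=32.22427, w=(2.39546−37.801)/1.24740=-28.38353

0: u=7.53459 w=-3.40820
1: u=2.22989 w=-6.59328
2: u=11.53752 w=-10.40738
3: u=0.26617 w=-2.64870
4: u=32.22427 w=-28.38353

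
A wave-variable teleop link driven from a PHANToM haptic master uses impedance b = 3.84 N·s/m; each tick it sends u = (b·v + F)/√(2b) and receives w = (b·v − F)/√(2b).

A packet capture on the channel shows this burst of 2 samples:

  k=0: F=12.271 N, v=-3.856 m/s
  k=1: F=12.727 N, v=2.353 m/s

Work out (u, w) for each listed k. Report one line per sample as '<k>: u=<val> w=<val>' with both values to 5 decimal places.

k=0: b·v=3.84×(-3.856)=-14.80704; √(2b)=2.77128; u=(-14.80704+12.271)/2.77128=-0.91511, w=(-14.80704−12.271)/2.77128=-9.77095
k=1: b·v=3.84×2.353=9.03552; √(2b)=2.77128; u=(9.03552+12.727)/2.77128=7.85287, w=(9.03552−12.727)/2.77128=-1.33205

0: u=-0.91511 w=-9.77095
1: u=7.85287 w=-1.33205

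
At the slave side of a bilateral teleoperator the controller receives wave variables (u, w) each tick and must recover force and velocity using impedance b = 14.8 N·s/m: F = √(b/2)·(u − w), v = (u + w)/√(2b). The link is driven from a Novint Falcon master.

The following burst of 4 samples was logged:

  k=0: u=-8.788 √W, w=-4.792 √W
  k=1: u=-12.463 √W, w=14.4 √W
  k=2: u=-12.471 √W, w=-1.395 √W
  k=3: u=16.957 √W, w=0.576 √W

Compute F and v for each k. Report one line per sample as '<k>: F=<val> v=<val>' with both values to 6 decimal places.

0: F=-10.870295 v=-2.496054
1: F=-73.075260 v=0.356028
2: F=-30.129977 v=-2.548621
3: F=44.561138 v=3.222629

k=0: u−w=-3.996000, u+w=-13.580000; √(b/2)=2.720294, √(2b)=5.440588; F=2.720294×(-3.996)=-10.870295, v=-13.580000/5.440588=-2.496054
k=1: u−w=-26.863000, u+w=1.937000; √(b/2)=2.720294, √(2b)=5.440588; F=2.720294×(-26.863)=-73.075260, v=1.937000/5.440588=0.356028
k=2: u−w=-11.076000, u+w=-13.866000; √(b/2)=2.720294, √(2b)=5.440588; F=2.720294×(-11.076)=-30.129977, v=-13.866000/5.440588=-2.548621
k=3: u−w=16.381000, u+w=17.533000; √(b/2)=2.720294, √(2b)=5.440588; F=2.720294×16.381=44.561138, v=17.533000/5.440588=3.222629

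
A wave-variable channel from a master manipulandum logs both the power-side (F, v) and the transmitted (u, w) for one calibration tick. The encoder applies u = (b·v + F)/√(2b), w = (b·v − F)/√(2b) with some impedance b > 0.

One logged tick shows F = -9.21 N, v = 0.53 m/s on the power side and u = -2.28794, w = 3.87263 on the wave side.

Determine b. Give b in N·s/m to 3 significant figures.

b = 4.47 N·s/m

u + w = 1.58469;  u + w = √(2b)·v, so √(2b) = 1.58469/0.53 = 2.98998.
b = (√(2b))²/2 = 8.93999/2 = 4.46999.
(Check via u − w = 2F/√(2b): u − w = -6.16057, 2F/√(2b) = -6.16057.)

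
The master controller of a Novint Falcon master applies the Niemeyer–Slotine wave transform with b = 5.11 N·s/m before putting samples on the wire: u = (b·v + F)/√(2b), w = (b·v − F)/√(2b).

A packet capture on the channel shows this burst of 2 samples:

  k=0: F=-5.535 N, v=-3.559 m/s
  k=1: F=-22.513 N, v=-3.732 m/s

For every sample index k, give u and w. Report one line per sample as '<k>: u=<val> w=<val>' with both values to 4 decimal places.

k=0: b·v=5.11×(-3.559)=-18.1865; √(2b)=3.1969; u=(-18.1865+(-5.535))/3.1969=-7.4202, w=(-18.1865−(-5.535))/3.1969=-3.9575
k=1: b·v=5.11×(-3.732)=-19.0705; √(2b)=3.1969; u=(-19.0705+(-22.513))/3.1969=-13.0076, w=(-19.0705−(-22.513))/3.1969=1.0768

0: u=-7.4202 w=-3.9575
1: u=-13.0076 w=1.0768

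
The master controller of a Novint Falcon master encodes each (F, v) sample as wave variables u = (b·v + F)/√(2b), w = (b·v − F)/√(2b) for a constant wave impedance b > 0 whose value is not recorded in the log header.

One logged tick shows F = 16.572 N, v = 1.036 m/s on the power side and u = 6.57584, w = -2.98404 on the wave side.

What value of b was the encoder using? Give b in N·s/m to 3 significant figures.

b = 6.01 N·s/m

u + w = 3.59180;  u + w = √(2b)·v, so √(2b) = 3.59180/1.036 = 3.46699.
b = (√(2b))²/2 = 12.02001/2 = 6.01000.
(Check via u − w = 2F/√(2b): u − w = 9.55988, 2F/√(2b) = 9.55988.)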